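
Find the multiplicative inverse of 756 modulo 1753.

gcd(1753, 756) = 1  (1753 = 2×756 + 241, 756 = 3×241 + 33, 241 = 7×33 + 10, 33 = 3×10 + 3, 10 = 3×3 + 1, 3 = 3×1).
Back-substituting, 756×(-531) + 1753×(229) = 1.
So 756×-531 ≡ 1 (mod 1753), and -531 mod 1753 = 1222.

1222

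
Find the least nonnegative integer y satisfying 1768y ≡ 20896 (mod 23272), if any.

2289

gcd(23272, 1768) = 8.
8 divides 20896, so solutions exist.
By Bézout, 1768×(-566) + 23272×(43) = 8.
So 1768×(-566) ≡ 8 (mod 23272); multiply by 2612: y ≡ -1478392 (mod 2909).
Smallest nonnegative: y = -1478392 mod 2909 = 2289.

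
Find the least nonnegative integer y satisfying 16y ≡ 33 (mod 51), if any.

18

gcd(51, 16) = 1.
1 divides 33, so solutions exist.
By Bézout, 16*(16) + 51*(-5) = 1.
So 16*(16) ≡ 1 (mod 51); multiply by 33: y ≡ 528 (mod 51).
Smallest nonnegative: y = 528 mod 51 = 18.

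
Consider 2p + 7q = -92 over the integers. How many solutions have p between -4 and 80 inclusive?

gcd(7, 2) = 1  (7 = 3*2 + 1, 2 = 2*1).
Back-substituting, 2*(-3) + 7*(1) = 1.
Scale by -92: particular solution (276, -92); reduce p mod 7: (3, -14).
General solution: p = 3 + 7t, q = -14 - 2t for integer t.
-4 ≤ 3 + 7t ≤ 80 gives t ∈ [-1, 11], which is 13 values.

13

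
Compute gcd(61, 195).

1

gcd(195, 61):
  195 = 3×61 + 12
  61 = 5×12 + 1
  12 = 12×1
so gcd(195, 61) = 1.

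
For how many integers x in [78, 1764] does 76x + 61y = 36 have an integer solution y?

gcd(76, 61):
  76 = 1*61 + 15
  61 = 4*15 + 1
  15 = 15*1
so gcd(76, 61) = 1.
Back-substitute for Bézout coefficients:
  1 = 61 - 4*15
  ... = 76*(-4) + 61*(5)
Scale by 36: particular solution (-144, 180); reduce x mod 61: (39, -48).
General solution: x = 39 + 61t, y = -48 - 76t for integer t.
78 ≤ 39 + 61t ≤ 1764 gives t ∈ [1, 28], which is 28 values.

28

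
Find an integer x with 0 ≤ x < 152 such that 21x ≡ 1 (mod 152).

29

gcd(152, 21) = 1.
By Bézout, 21·(29) + 152·(-4) = 1.
So 21·29 ≡ 1 (mod 152), and 29 mod 152 = 29.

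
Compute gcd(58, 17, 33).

gcd(58, 17) = 1  (58 = 3·17 + 7, 17 = 2·7 + 3, 7 = 2·3 + 1, 3 = 3·1).
gcd(1, 33) = 1.

1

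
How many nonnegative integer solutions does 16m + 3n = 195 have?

5

gcd(16, 3):
  16 = 5·3 + 1
  3 = 3·1
so gcd(16, 3) = 1.
Back-substitute for Bézout coefficients:
  1 = 16 - 5·3
  ... = 16·(1) + 3·(-5)
Scale by 195: one solution is (195, -975). Reduce m mod 3: (0, 65).
General: m = 0 + 3t, n = 65 - 16t.
m ≥ 0 ⇒ t ≥ 0; n ≥ 0 ⇒ t ≤ 4. So t ∈ [0, 4]: 5 solutions.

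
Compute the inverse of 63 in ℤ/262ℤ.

gcd(262, 63) = 1  (262 = 4*63 + 10, 63 = 6*10 + 3, 10 = 3*3 + 1, 3 = 3*1).
Back-substituting, 63*(-79) + 262*(19) = 1.
So 63*-79 ≡ 1 (mod 262), and -79 mod 262 = 183.

183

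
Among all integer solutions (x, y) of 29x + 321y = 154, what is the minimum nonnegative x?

gcd(321, 29):
  321 = 11×29 + 2
  29 = 14×2 + 1
  2 = 2×1
so gcd(321, 29) = 1.
1 divides 154, so solutions exist.
Back-substitute for Bézout coefficients:
  1 = 29 - 14×2
  ... = 29×(155) + 321×(-14)
Scale by 154/1 = 154: (x₀, y₀) = (23870, -2156).
General solution: x = 23870 + 321t, y = -2156 - 29t for integer t.
x ≥ 0: smallest is 23870 mod 321 = 116 (at t = -74), with y = -10.

116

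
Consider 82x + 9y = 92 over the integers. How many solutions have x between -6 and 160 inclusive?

18

gcd(82, 9) = 1  (82 = 9×9 + 1, 9 = 9×1).
Back-substituting, 82×(1) + 9×(-9) = 1.
Scale by 92: particular solution (92, -828); reduce x mod 9: (2, -8).
General solution: x = 2 + 9t, y = -8 - 82t for integer t.
-6 ≤ 2 + 9t ≤ 160 gives t ∈ [0, 17], which is 18 values.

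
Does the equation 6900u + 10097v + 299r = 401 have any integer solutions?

gcd(10097, 6900) = 23.
gcd(23, 299) = 23.
23 does not divide 401 (remainder 10), so no integer solutions.

no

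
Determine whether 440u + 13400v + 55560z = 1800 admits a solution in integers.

yes

gcd(13400, 440) = 40.
gcd(40, 55560) = 40.
40 divides 1800, so integer solutions exist.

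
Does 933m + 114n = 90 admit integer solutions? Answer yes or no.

yes

gcd(933, 114) = 3.
3 divides 90, so integer solutions exist.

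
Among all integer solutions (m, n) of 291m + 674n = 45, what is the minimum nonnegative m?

gcd(674, 291):
  674 = 2*291 + 92
  291 = 3*92 + 15
  92 = 6*15 + 2
  15 = 7*2 + 1
  2 = 2*1
so gcd(674, 291) = 1.
1 divides 45, so solutions exist.
Back-substitute for Bézout coefficients:
  1 = 15 - 7*2
  ... = 291*(315) + 674*(-136)
Scale by 45/1 = 45: (m₀, n₀) = (14175, -6120).
General solution: m = 14175 + 674t, n = -6120 - 291t for integer t.
m ≥ 0: smallest is 14175 mod 674 = 21 (at t = -21), with n = -9.

21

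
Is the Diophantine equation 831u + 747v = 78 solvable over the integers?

yes

gcd(831, 747) = 3.
3 divides 78, so integer solutions exist.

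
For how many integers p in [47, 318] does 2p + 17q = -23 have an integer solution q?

16

gcd(17, 2) = 1  (17 = 8*2 + 1, 2 = 2*1).
Back-substituting, 2*(-8) + 17*(1) = 1.
Scale by -23: particular solution (184, -23); reduce p mod 17: (14, -3).
General solution: p = 14 + 17t, q = -3 - 2t for integer t.
47 ≤ 14 + 17t ≤ 318 gives t ∈ [2, 17], which is 16 values.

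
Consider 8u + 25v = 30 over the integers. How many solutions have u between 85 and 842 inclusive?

31

gcd(25, 8) = 1  (25 = 3*8 + 1, 8 = 8*1).
Back-substituting, 8*(-3) + 25*(1) = 1.
Scale by 30: particular solution (-90, 30); reduce u mod 25: (10, -2).
General solution: u = 10 + 25t, v = -2 - 8t for integer t.
85 ≤ 10 + 25t ≤ 842 gives t ∈ [3, 33], which is 31 values.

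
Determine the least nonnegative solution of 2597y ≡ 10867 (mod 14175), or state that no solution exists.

no solution

gcd(14175, 2597) = 7.
7 does not divide 10867, so the congruence has no solution.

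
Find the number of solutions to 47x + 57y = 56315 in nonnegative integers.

21

gcd(57, 47):
  57 = 1*47 + 10
  47 = 4*10 + 7
  10 = 1*7 + 3
  7 = 2*3 + 1
  3 = 3*1
so gcd(57, 47) = 1.
Back-substitute for Bézout coefficients:
  1 = 7 - 2*3
  ... = 47*(17) + 57*(-14)
Scale by 56315: one solution is (957355, -788410). Reduce x mod 57: (40, 955).
General: x = 40 + 57t, y = 955 - 47t.
x ≥ 0 ⇒ t ≥ 0; y ≥ 0 ⇒ t ≤ 20. So t ∈ [0, 20]: 21 solutions.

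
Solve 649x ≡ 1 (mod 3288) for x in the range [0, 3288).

gcd(3288, 649):
  3288 = 5×649 + 43
  649 = 15×43 + 4
  43 = 10×4 + 3
  4 = 1×3 + 1
  3 = 3×1
so gcd(3288, 649) = 1.
Back-substitute for Bézout coefficients:
  1 = 4 - 1×3
  ... = 649×(841) + 3288×(-166)
So 649×841 ≡ 1 (mod 3288), and 841 mod 3288 = 841.

841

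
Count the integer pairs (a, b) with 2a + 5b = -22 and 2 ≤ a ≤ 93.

gcd(5, 2) = 1.
By Bézout, 2·(-2) + 5·(1) = 1.
Particular solution: (4, -6).
General solution: a = 4 + 5t, b = -6 - 2t for integer t.
2 ≤ 4 + 5t ≤ 93 gives t ∈ [0, 17], which is 18 values.

18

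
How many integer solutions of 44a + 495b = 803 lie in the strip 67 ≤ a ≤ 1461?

gcd(495, 44):
  495 = 11·44 + 11
  44 = 4·11
so gcd(495, 44) = 11.
Back-substitute for Bézout coefficients:
  11 = 495 - 11·44
  ... = 44·(-11) + 495·(1)
Scale by 73: particular solution (-803, 73); reduce a mod 45: (7, 1).
General solution: a = 7 + 45t, b = 1 - 4t for integer t.
67 ≤ 7 + 45t ≤ 1461 gives t ∈ [2, 32], which is 31 values.

31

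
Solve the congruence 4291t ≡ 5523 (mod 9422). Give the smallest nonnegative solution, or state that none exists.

gcd(9422, 4291) = 7.
7 divides 5523, so solutions exist.
By Bézout, 4291×(415) + 9422×(-189) = 7.
So 4291×(415) ≡ 7 (mod 9422); multiply by 789: t ≡ 327435 (mod 1346).
Smallest nonnegative: t = 327435 mod 1346 = 357.

357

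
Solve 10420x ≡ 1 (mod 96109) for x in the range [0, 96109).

89754

gcd(96109, 10420):
  96109 = 9×10420 + 2329
  10420 = 4×2329 + 1104
  2329 = 2×1104 + 121
  1104 = 9×121 + 15
  121 = 8×15 + 1
  15 = 15×1
so gcd(96109, 10420) = 1.
Back-substitute for Bézout coefficients:
  1 = 121 - 8×15
  ... = 10420×(-6355) + 96109×(689)
So 10420×-6355 ≡ 1 (mod 96109), and -6355 mod 96109 = 89754.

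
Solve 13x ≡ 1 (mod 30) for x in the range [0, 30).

7

gcd(30, 13) = 1.
By Bézout, 13·(7) + 30·(-3) = 1.
So 13·7 ≡ 1 (mod 30), and 7 mod 30 = 7.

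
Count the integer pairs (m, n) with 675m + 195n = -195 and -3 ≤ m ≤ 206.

gcd(675, 195):
  675 = 3×195 + 90
  195 = 2×90 + 15
  90 = 6×15
so gcd(675, 195) = 15.
Back-substitute for Bézout coefficients:
  15 = 195 - 2×90
  ... = 675×(-2) + 195×(7)
Scale by -13: particular solution (26, -91); reduce m mod 13: (0, -1).
General solution: m = 0 + 13t, n = -1 - 45t for integer t.
-3 ≤ 0 + 13t ≤ 206 gives t ∈ [0, 15], which is 16 values.

16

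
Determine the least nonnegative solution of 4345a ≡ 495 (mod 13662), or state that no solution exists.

gcd(13662, 4345) = 11  (13662 = 3·4345 + 627, 4345 = 6·627 + 583, 627 = 1·583 + 44, 583 = 13·44 + 11, 44 = 4·11).
11 divides 495, so solutions exist.
Back-substituting, 4345·(305) + 13662·(-97) = 11.
So 4345·(305) ≡ 11 (mod 13662); multiply by 45: a ≡ 13725 (mod 1242).
Smallest nonnegative: a = 13725 mod 1242 = 63.

63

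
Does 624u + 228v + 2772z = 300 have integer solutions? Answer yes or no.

yes

gcd(624, 228) = 12  (624 = 2×228 + 168, 228 = 1×168 + 60, 168 = 2×60 + 48, 60 = 1×48 + 12, 48 = 4×12).
gcd(12, 2772) = 12.
12 divides 300, so integer solutions exist.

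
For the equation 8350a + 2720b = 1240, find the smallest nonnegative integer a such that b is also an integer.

gcd(8350, 2720) = 10  (8350 = 3·2720 + 190, 2720 = 14·190 + 60, 190 = 3·60 + 10, 60 = 6·10).
10 divides 1240, so solutions exist.
Back-substituting, 8350·(43) + 2720·(-132) = 10.
Scale by 1240/10 = 124: (a₀, b₀) = (5332, -16368).
General solution: a = 5332 + 272t, b = -16368 - 835t for integer t.
a ≥ 0: smallest is 5332 mod 272 = 164 (at t = -19), with b = -503.

164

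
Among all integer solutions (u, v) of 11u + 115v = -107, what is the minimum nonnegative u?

gcd(115, 11) = 1  (115 = 10*11 + 5, 11 = 2*5 + 1, 5 = 5*1).
1 divides -107, so solutions exist.
Back-substituting, 11*(21) + 115*(-2) = 1.
Scale by -107/1 = -107: (u₀, v₀) = (-2247, 214).
General solution: u = -2247 + 115t, v = 214 - 11t for integer t.
u ≥ 0: smallest is -2247 mod 115 = 53 (at t = 20), with v = -6.

53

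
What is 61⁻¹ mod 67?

gcd(67, 61):
  67 = 1·61 + 6
  61 = 10·6 + 1
  6 = 6·1
so gcd(67, 61) = 1.
Back-substitute for Bézout coefficients:
  1 = 61 - 10·6
  ... = 61·(11) + 67·(-10)
So 61·11 ≡ 1 (mod 67), and 11 mod 67 = 11.

11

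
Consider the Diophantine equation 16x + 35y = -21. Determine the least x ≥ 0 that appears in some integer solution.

gcd(35, 16) = 1.
1 divides -21, so solutions exist.
By Bézout, 16×(11) + 35×(-5) = 1.
Scale by -21/1 = -21: (x₀, y₀) = (-231, 105).
General solution: x = -231 + 35t, y = 105 - 16t for integer t.
x ≥ 0: smallest is -231 mod 35 = 14 (at t = 7), with y = -7.

14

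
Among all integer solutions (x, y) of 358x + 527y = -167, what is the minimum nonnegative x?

54

gcd(527, 358):
  527 = 1·358 + 169
  358 = 2·169 + 20
  169 = 8·20 + 9
  20 = 2·9 + 2
  9 = 4·2 + 1
  2 = 2·1
so gcd(527, 358) = 1.
1 divides -167, so solutions exist.
Back-substitute for Bézout coefficients:
  1 = 9 - 4·2
  ... = 358·(-237) + 527·(161)
Scale by -167/1 = -167: (x₀, y₀) = (39579, -26887).
General solution: x = 39579 + 527t, y = -26887 - 358t for integer t.
x ≥ 0: smallest is 39579 mod 527 = 54 (at t = -75), with y = -37.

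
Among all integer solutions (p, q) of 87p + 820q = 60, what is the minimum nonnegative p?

gcd(820, 87):
  820 = 9*87 + 37
  87 = 2*37 + 13
  37 = 2*13 + 11
  13 = 1*11 + 2
  11 = 5*2 + 1
  2 = 2*1
so gcd(820, 87) = 1.
1 divides 60, so solutions exist.
Back-substitute for Bézout coefficients:
  1 = 11 - 5*2
  ... = 87*(-377) + 820*(40)
Scale by 60/1 = 60: (p₀, q₀) = (-22620, 2400).
General solution: p = -22620 + 820t, q = 2400 - 87t for integer t.
p ≥ 0: smallest is -22620 mod 820 = 340 (at t = 28), with q = -36.

340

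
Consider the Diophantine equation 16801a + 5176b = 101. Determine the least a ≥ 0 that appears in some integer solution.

gcd(16801, 5176) = 1.
1 divides 101, so solutions exist.
By Bézout, 16801·(801) + 5176·(-2600) = 1.
Scale by 101/1 = 101: (a₀, b₀) = (80901, -262600).
General solution: a = 80901 + 5176t, b = -262600 - 16801t for integer t.
a ≥ 0: smallest is 80901 mod 5176 = 3261 (at t = -15), with b = -10585.

3261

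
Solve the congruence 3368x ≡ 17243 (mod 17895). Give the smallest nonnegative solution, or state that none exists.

gcd(17895, 3368) = 1  (17895 = 5·3368 + 1055, 3368 = 3·1055 + 203, 1055 = 5·203 + 40, 203 = 5·40 + 3, 40 = 13·3 + 1, 3 = 3·1).
1 divides 17243, so solutions exist.
Back-substituting, 3368·(-5818) + 17895·(1095) = 1.
So 3368·(-5818) ≡ 1 (mod 17895); multiply by 17243: x ≡ -100319774 (mod 17895).
Smallest nonnegative: x = -100319774 mod 17895 = 17491.

17491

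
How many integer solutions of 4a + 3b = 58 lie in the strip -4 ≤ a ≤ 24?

9

gcd(4, 3):
  4 = 1*3 + 1
  3 = 3*1
so gcd(4, 3) = 1.
Back-substitute for Bézout coefficients:
  1 = 4 - 1*3
  ... = 4*(1) + 3*(-1)
Scale by 58: particular solution (58, -58); reduce a mod 3: (1, 18).
General solution: a = 1 + 3t, b = 18 - 4t for integer t.
-4 ≤ 1 + 3t ≤ 24 gives t ∈ [-1, 7], which is 9 values.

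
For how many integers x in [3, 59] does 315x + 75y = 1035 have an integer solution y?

12

gcd(315, 75) = 15  (315 = 4·75 + 15, 75 = 5·15).
Back-substituting, 315·(1) + 75·(-4) = 15.
Scale by 69: particular solution (69, -276); reduce x mod 5: (4, -3).
General solution: x = 4 + 5t, y = -3 - 21t for integer t.
3 ≤ 4 + 5t ≤ 59 gives t ∈ [0, 11], which is 12 values.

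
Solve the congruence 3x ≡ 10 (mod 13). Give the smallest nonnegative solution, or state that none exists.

gcd(13, 3) = 1  (13 = 4×3 + 1, 3 = 3×1).
1 divides 10, so solutions exist.
Back-substituting, 3×(-4) + 13×(1) = 1.
So 3×(-4) ≡ 1 (mod 13); multiply by 10: x ≡ -40 (mod 13).
Smallest nonnegative: x = -40 mod 13 = 12.

12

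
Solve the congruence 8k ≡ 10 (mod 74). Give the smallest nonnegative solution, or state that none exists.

gcd(74, 8) = 2  (74 = 9*8 + 2, 8 = 4*2).
2 divides 10, so solutions exist.
Back-substituting, 8*(-9) + 74*(1) = 2.
So 8*(-9) ≡ 2 (mod 74); multiply by 5: k ≡ -45 (mod 37).
Smallest nonnegative: k = -45 mod 37 = 29.

29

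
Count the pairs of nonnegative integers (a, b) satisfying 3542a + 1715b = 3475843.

4

gcd(3542, 1715):
  3542 = 2*1715 + 112
  1715 = 15*112 + 35
  112 = 3*35 + 7
  35 = 5*7
so gcd(3542, 1715) = 7.
Back-substitute for Bézout coefficients:
  7 = 112 - 3*35
  ... = 3542*(46) + 1715*(-95)
Scale by 496549: one solution is (22841254, -47172155). Reduce a mod 245: (149, 1719).
General: a = 149 + 245t, b = 1719 - 506t.
a ≥ 0 ⇒ t ≥ 0; b ≥ 0 ⇒ t ≤ 3. So t ∈ [0, 3]: 4 solutions.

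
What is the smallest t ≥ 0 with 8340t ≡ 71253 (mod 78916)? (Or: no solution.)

no solution

gcd(78916, 8340) = 4  (78916 = 9*8340 + 3856, 8340 = 2*3856 + 628, 3856 = 6*628 + 88, 628 = 7*88 + 12, 88 = 7*12 + 4, 12 = 3*4).
4 does not divide 71253, so the congruence has no solution.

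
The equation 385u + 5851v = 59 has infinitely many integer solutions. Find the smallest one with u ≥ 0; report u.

2067

gcd(5851, 385):
  5851 = 15·385 + 76
  385 = 5·76 + 5
  76 = 15·5 + 1
  5 = 5·1
so gcd(5851, 385) = 1.
1 divides 59, so solutions exist.
Back-substitute for Bézout coefficients:
  1 = 76 - 15·5
  ... = 385·(-1155) + 5851·(76)
Scale by 59/1 = 59: (u₀, v₀) = (-68145, 4484).
General solution: u = -68145 + 5851t, v = 4484 - 385t for integer t.
u ≥ 0: smallest is -68145 mod 5851 = 2067 (at t = 12), with v = -136.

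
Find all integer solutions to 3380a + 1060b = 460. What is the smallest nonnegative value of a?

gcd(3380, 1060) = 20  (3380 = 3·1060 + 200, 1060 = 5·200 + 60, 200 = 3·60 + 20, 60 = 3·20).
20 divides 460, so solutions exist.
Back-substituting, 3380·(16) + 1060·(-51) = 20.
Scale by 460/20 = 23: (a₀, b₀) = (368, -1173).
General solution: a = 368 + 53t, b = -1173 - 169t for integer t.
a ≥ 0: smallest is 368 mod 53 = 50 (at t = -6), with b = -159.

50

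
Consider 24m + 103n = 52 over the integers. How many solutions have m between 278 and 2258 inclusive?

20

gcd(103, 24):
  103 = 4×24 + 7
  24 = 3×7 + 3
  7 = 2×3 + 1
  3 = 3×1
so gcd(103, 24) = 1.
Back-substitute for Bézout coefficients:
  1 = 7 - 2×3
  ... = 24×(-30) + 103×(7)
Scale by 52: particular solution (-1560, 364); reduce m mod 103: (88, -20).
General solution: m = 88 + 103t, n = -20 - 24t for integer t.
278 ≤ 88 + 103t ≤ 2258 gives t ∈ [2, 21], which is 20 values.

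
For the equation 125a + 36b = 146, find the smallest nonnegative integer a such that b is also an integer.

gcd(125, 36):
  125 = 3×36 + 17
  36 = 2×17 + 2
  17 = 8×2 + 1
  2 = 2×1
so gcd(125, 36) = 1.
1 divides 146, so solutions exist.
Back-substitute for Bézout coefficients:
  1 = 17 - 8×2
  ... = 125×(17) + 36×(-59)
Scale by 146/1 = 146: (a₀, b₀) = (2482, -8614).
General solution: a = 2482 + 36t, b = -8614 - 125t for integer t.
a ≥ 0: smallest is 2482 mod 36 = 34 (at t = -68), with b = -114.

34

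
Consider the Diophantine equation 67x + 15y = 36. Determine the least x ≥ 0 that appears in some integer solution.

gcd(67, 15):
  67 = 4·15 + 7
  15 = 2·7 + 1
  7 = 7·1
so gcd(67, 15) = 1.
1 divides 36, so solutions exist.
Back-substitute for Bézout coefficients:
  1 = 15 - 2·7
  ... = 67·(-2) + 15·(9)
Scale by 36/1 = 36: (x₀, y₀) = (-72, 324).
General solution: x = -72 + 15t, y = 324 - 67t for integer t.
x ≥ 0: smallest is -72 mod 15 = 3 (at t = 5), with y = -11.

3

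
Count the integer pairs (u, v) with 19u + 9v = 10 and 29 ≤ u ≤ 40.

gcd(19, 9) = 1.
By Bézout, 19·(1) + 9·(-2) = 1.
Particular solution: (1, -1).
General solution: u = 1 + 9t, v = -1 - 19t for integer t.
29 ≤ 1 + 9t ≤ 40 gives t ∈ [4, 4], which is 1 value.

1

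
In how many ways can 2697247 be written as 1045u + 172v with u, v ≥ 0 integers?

15

gcd(1045, 172) = 1.
By Bézout, 1045*(53) + 172*(-322) = 1.
One solution: (75, 15226).
General: u = 75 + 172t, v = 15226 - 1045t.
u ≥ 0 ⇒ t ≥ 0; v ≥ 0 ⇒ t ≤ 14. So t ∈ [0, 14]: 15 solutions.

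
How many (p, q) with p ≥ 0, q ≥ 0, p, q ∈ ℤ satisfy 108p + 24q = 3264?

gcd(108, 24):
  108 = 4×24 + 12
  24 = 2×12
so gcd(108, 24) = 12.
Back-substitute for Bézout coefficients:
  12 = 108 - 4×24
  ... = 108×(1) + 24×(-4)
Scale by 272: one solution is (272, -1088). Reduce p mod 2: (0, 136).
General: p = 0 + 2t, q = 136 - 9t.
p ≥ 0 ⇒ t ≥ 0; q ≥ 0 ⇒ t ≤ 15. So t ∈ [0, 15]: 16 solutions.

16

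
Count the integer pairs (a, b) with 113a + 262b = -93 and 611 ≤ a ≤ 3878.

gcd(262, 113) = 1  (262 = 2·113 + 36, 113 = 3·36 + 5, 36 = 7·5 + 1, 5 = 5·1).
Back-substituting, 113·(-51) + 262·(22) = 1.
Scale by -93: particular solution (4743, -2046); reduce a mod 262: (27, -12).
General solution: a = 27 + 262t, b = -12 - 113t for integer t.
611 ≤ 27 + 262t ≤ 3878 gives t ∈ [3, 14], which is 12 values.

12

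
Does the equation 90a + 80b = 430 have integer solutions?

yes

gcd(90, 80):
  90 = 1·80 + 10
  80 = 8·10
so gcd(90, 80) = 10.
10 divides 430, so integer solutions exist.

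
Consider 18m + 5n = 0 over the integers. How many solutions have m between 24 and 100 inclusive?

16

gcd(18, 5) = 1  (18 = 3·5 + 3, 5 = 1·3 + 2, 3 = 1·2 + 1, 2 = 2·1).
Back-substituting, 18·(2) + 5·(-7) = 1.
Scale by 0: particular solution (0, 0); reduce m mod 5: (0, 0).
General solution: m = 0 + 5t, n = 0 - 18t for integer t.
24 ≤ 0 + 5t ≤ 100 gives t ∈ [5, 20], which is 16 values.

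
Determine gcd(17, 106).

gcd(106, 17):
  106 = 6·17 + 4
  17 = 4·4 + 1
  4 = 4·1
so gcd(106, 17) = 1.

1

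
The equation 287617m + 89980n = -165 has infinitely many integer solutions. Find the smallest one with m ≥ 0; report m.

gcd(287617, 89980):
  287617 = 3*89980 + 17677
  89980 = 5*17677 + 1595
  17677 = 11*1595 + 132
  1595 = 12*132 + 11
  132 = 12*11
so gcd(287617, 89980) = 11.
11 divides -165, so solutions exist.
Back-substitute for Bézout coefficients:
  11 = 1595 - 12*132
  ... = 287617*(-677) + 89980*(2164)
Scale by -165/11 = -15: (m₀, n₀) = (10155, -32460).
General solution: m = 10155 + 8180t, n = -32460 - 26147t for integer t.
m ≥ 0: smallest is 10155 mod 8180 = 1975 (at t = -1), with n = -6313.

1975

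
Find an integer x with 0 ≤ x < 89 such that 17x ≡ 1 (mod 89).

gcd(89, 17):
  89 = 5×17 + 4
  17 = 4×4 + 1
  4 = 4×1
so gcd(89, 17) = 1.
Back-substitute for Bézout coefficients:
  1 = 17 - 4×4
  ... = 17×(21) + 89×(-4)
So 17×21 ≡ 1 (mod 89), and 21 mod 89 = 21.

21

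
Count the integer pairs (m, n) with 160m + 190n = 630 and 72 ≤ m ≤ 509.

23

gcd(190, 160):
  190 = 1·160 + 30
  160 = 5·30 + 10
  30 = 3·10
so gcd(190, 160) = 10.
Back-substitute for Bézout coefficients:
  10 = 160 - 5·30
  ... = 160·(6) + 190·(-5)
Scale by 63: particular solution (378, -315); reduce m mod 19: (17, -11).
General solution: m = 17 + 19t, n = -11 - 16t for integer t.
72 ≤ 17 + 19t ≤ 509 gives t ∈ [3, 25], which is 23 values.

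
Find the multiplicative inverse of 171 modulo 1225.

831

gcd(1225, 171) = 1  (1225 = 7·171 + 28, 171 = 6·28 + 3, 28 = 9·3 + 1, 3 = 3·1).
Back-substituting, 171·(-394) + 1225·(55) = 1.
So 171·-394 ≡ 1 (mod 1225), and -394 mod 1225 = 831.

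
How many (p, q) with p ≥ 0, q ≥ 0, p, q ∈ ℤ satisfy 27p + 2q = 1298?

25

gcd(27, 2) = 1  (27 = 13*2 + 1, 2 = 2*1).
Back-substituting, 27*(1) + 2*(-13) = 1.
Scale by 1298: one solution is (1298, -16874). Reduce p mod 2: (0, 649).
General: p = 0 + 2t, q = 649 - 27t.
p ≥ 0 ⇒ t ≥ 0; q ≥ 0 ⇒ t ≤ 24. So t ∈ [0, 24]: 25 solutions.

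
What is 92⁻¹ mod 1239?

gcd(1239, 92) = 1.
By Bézout, 92*(-202) + 1239*(15) = 1.
So 92*-202 ≡ 1 (mod 1239), and -202 mod 1239 = 1037.

1037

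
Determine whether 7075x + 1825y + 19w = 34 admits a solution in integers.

gcd(7075, 1825):
  7075 = 3×1825 + 1600
  1825 = 1×1600 + 225
  1600 = 7×225 + 25
  225 = 9×25
so gcd(7075, 1825) = 25.
gcd(25, 19) = 1.
1 divides 34, so integer solutions exist.

yes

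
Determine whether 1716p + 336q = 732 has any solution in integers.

yes

gcd(1716, 336) = 12.
12 divides 732, so integer solutions exist.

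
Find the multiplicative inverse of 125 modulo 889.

gcd(889, 125):
  889 = 7×125 + 14
  125 = 8×14 + 13
  14 = 1×13 + 1
  13 = 13×1
so gcd(889, 125) = 1.
Back-substitute for Bézout coefficients:
  1 = 14 - 1×13
  ... = 125×(-64) + 889×(9)
So 125×-64 ≡ 1 (mod 889), and -64 mod 889 = 825.

825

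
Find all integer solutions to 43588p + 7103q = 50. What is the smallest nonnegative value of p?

952

gcd(43588, 7103):
  43588 = 6×7103 + 970
  7103 = 7×970 + 313
  970 = 3×313 + 31
  313 = 10×31 + 3
  31 = 10×3 + 1
  3 = 3×1
so gcd(43588, 7103) = 1.
1 divides 50, so solutions exist.
Back-substitute for Bézout coefficients:
  1 = 31 - 10×3
  ... = 43588×(2292) + 7103×(-14065)
Scale by 50/1 = 50: (p₀, q₀) = (114600, -703250).
General solution: p = 114600 + 7103t, q = -703250 - 43588t for integer t.
p ≥ 0: smallest is 114600 mod 7103 = 952 (at t = -16), with q = -5842.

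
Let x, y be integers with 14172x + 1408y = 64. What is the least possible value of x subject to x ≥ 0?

gcd(14172, 1408):
  14172 = 10*1408 + 92
  1408 = 15*92 + 28
  92 = 3*28 + 8
  28 = 3*8 + 4
  8 = 2*4
so gcd(14172, 1408) = 4.
4 divides 64, so solutions exist.
Back-substitute for Bézout coefficients:
  4 = 28 - 3*8
  ... = 14172*(-153) + 1408*(1540)
Scale by 64/4 = 16: (x₀, y₀) = (-2448, 24640).
General solution: x = -2448 + 352t, y = 24640 - 3543t for integer t.
x ≥ 0: smallest is -2448 mod 352 = 16 (at t = 7), with y = -161.

16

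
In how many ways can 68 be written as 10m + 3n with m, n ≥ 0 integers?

2

gcd(10, 3):
  10 = 3×3 + 1
  3 = 3×1
so gcd(10, 3) = 1.
Back-substitute for Bézout coefficients:
  1 = 10 - 3×3
  ... = 10×(1) + 3×(-3)
Scale by 68: one solution is (68, -204). Reduce m mod 3: (2, 16).
General: m = 2 + 3t, n = 16 - 10t.
m ≥ 0 ⇒ t ≥ 0; n ≥ 0 ⇒ t ≤ 1. So t ∈ [0, 1]: 2 solutions.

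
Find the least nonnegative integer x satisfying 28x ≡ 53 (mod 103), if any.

gcd(103, 28) = 1  (103 = 3*28 + 19, 28 = 1*19 + 9, 19 = 2*9 + 1, 9 = 9*1).
1 divides 53, so solutions exist.
Back-substituting, 28*(-11) + 103*(3) = 1.
So 28*(-11) ≡ 1 (mod 103); multiply by 53: x ≡ -583 (mod 103).
Smallest nonnegative: x = -583 mod 103 = 35.

35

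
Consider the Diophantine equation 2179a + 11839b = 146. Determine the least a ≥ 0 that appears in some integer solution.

gcd(11839, 2179) = 1.
1 divides 146, so solutions exist.
By Bézout, 2179*(-1668) + 11839*(307) = 1.
Scale by 146/1 = 146: (a₀, b₀) = (-243528, 44822).
General solution: a = -243528 + 11839t, b = 44822 - 2179t for integer t.
a ≥ 0: smallest is -243528 mod 11839 = 5091 (at t = 21), with b = -937.

5091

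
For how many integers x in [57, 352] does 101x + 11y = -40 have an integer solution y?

gcd(101, 11):
  101 = 9*11 + 2
  11 = 5*2 + 1
  2 = 2*1
so gcd(101, 11) = 1.
Back-substitute for Bézout coefficients:
  1 = 11 - 5*2
  ... = 101*(-5) + 11*(46)
Scale by -40: particular solution (200, -1840); reduce x mod 11: (2, -22).
General solution: x = 2 + 11t, y = -22 - 101t for integer t.
57 ≤ 2 + 11t ≤ 352 gives t ∈ [5, 31], which is 27 values.

27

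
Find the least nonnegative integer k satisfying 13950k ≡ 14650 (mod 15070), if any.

1319

gcd(15070, 13950) = 10.
10 divides 14650, so solutions exist.
By Bézout, 13950·(148) + 15070·(-137) = 10.
So 13950·(148) ≡ 10 (mod 15070); multiply by 1465: k ≡ 216820 (mod 1507).
Smallest nonnegative: k = 216820 mod 1507 = 1319.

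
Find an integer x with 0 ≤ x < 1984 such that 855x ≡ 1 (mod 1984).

gcd(1984, 855) = 1.
By Bézout, 855×(-601) + 1984×(259) = 1.
So 855×-601 ≡ 1 (mod 1984), and -601 mod 1984 = 1383.

1383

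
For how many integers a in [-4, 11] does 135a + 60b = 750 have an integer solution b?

4

gcd(135, 60):
  135 = 2·60 + 15
  60 = 4·15
so gcd(135, 60) = 15.
Back-substitute for Bézout coefficients:
  15 = 135 - 2·60
  ... = 135·(1) + 60·(-2)
Scale by 50: particular solution (50, -100); reduce a mod 4: (2, 8).
General solution: a = 2 + 4t, b = 8 - 9t for integer t.
-4 ≤ 2 + 4t ≤ 11 gives t ∈ [-1, 2], which is 4 values.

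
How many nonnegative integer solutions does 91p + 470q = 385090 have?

9

gcd(470, 91) = 1  (470 = 5×91 + 15, 91 = 6×15 + 1, 15 = 15×1).
Back-substituting, 91×(31) + 470×(-6) = 1.
Scale by 385090: one solution is (11937790, -2310540). Reduce p mod 470: (260, 769).
General: p = 260 + 470t, q = 769 - 91t.
p ≥ 0 ⇒ t ≥ 0; q ≥ 0 ⇒ t ≤ 8. So t ∈ [0, 8]: 9 solutions.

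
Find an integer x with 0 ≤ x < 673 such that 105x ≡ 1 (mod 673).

532

gcd(673, 105) = 1.
By Bézout, 105*(-141) + 673*(22) = 1.
So 105*-141 ≡ 1 (mod 673), and -141 mod 673 = 532.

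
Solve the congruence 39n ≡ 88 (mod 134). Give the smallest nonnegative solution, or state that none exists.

gcd(134, 39) = 1.
1 divides 88, so solutions exist.
By Bézout, 39×(55) + 134×(-16) = 1.
So 39×(55) ≡ 1 (mod 134); multiply by 88: n ≡ 4840 (mod 134).
Smallest nonnegative: n = 4840 mod 134 = 16.

16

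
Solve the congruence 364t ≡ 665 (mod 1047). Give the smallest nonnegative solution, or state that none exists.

626

gcd(1047, 364) = 1.
1 divides 665, so solutions exist.
By Bézout, 364*(256) + 1047*(-89) = 1.
So 364*(256) ≡ 1 (mod 1047); multiply by 665: t ≡ 170240 (mod 1047).
Smallest nonnegative: t = 170240 mod 1047 = 626.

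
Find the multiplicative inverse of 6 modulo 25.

21

gcd(25, 6):
  25 = 4·6 + 1
  6 = 6·1
so gcd(25, 6) = 1.
Back-substitute for Bézout coefficients:
  1 = 25 - 4·6
  ... = 6·(-4) + 25·(1)
So 6·-4 ≡ 1 (mod 25), and -4 mod 25 = 21.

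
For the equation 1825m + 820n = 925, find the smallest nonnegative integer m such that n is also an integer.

5

gcd(1825, 820) = 5  (1825 = 2*820 + 185, 820 = 4*185 + 80, 185 = 2*80 + 25, 80 = 3*25 + 5, 25 = 5*5).
5 divides 925, so solutions exist.
Back-substituting, 1825*(-31) + 820*(69) = 5.
Scale by 925/5 = 185: (m₀, n₀) = (-5735, 12765).
General solution: m = -5735 + 164t, n = 12765 - 365t for integer t.
m ≥ 0: smallest is -5735 mod 164 = 5 (at t = 35), with n = -10.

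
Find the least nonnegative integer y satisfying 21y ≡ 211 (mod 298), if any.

gcd(298, 21):
  298 = 14·21 + 4
  21 = 5·4 + 1
  4 = 4·1
so gcd(298, 21) = 1.
1 divides 211, so solutions exist.
Back-substitute for Bézout coefficients:
  1 = 21 - 5·4
  ... = 21·(71) + 298·(-5)
So 21·(71) ≡ 1 (mod 298); multiply by 211: y ≡ 14981 (mod 298).
Smallest nonnegative: y = 14981 mod 298 = 81.

81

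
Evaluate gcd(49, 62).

gcd(62, 49):
  62 = 1*49 + 13
  49 = 3*13 + 10
  13 = 1*10 + 3
  10 = 3*3 + 1
  3 = 3*1
so gcd(62, 49) = 1.

1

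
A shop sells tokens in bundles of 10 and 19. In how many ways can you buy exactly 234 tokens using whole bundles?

1

Need nonnegative integers with 10j + 19k = 234.
gcd(10, 19) = 1, and 10·(2) + 19·(-1) = 1.
So (j₀, k₀) = (468, -234); general j = 468 + 19t, k = -234 - 10t.
j ≥ 0 ⇒ t ≥ -24; k ≥ 0 ⇒ t ≤ -24. That's 1 value of t.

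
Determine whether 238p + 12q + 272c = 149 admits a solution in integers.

gcd(238, 12):
  238 = 19·12 + 10
  12 = 1·10 + 2
  10 = 5·2
so gcd(238, 12) = 2.
gcd(2, 272) = 2.
2 does not divide 149 (remainder 1), so no integer solutions.

no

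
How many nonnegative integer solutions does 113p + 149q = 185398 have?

11

gcd(149, 113):
  149 = 1×113 + 36
  113 = 3×36 + 5
  36 = 7×5 + 1
  5 = 5×1
so gcd(149, 113) = 1.
Back-substitute for Bézout coefficients:
  1 = 36 - 7×5
  ... = 113×(-29) + 149×(22)
Scale by 185398: one solution is (-5376542, 4078756). Reduce p mod 149: (123, 1151).
General: p = 123 + 149t, q = 1151 - 113t.
p ≥ 0 ⇒ t ≥ 0; q ≥ 0 ⇒ t ≤ 10. So t ∈ [0, 10]: 11 solutions.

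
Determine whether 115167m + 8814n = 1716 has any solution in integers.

yes

gcd(115167, 8814) = 39  (115167 = 13×8814 + 585, 8814 = 15×585 + 39, 585 = 15×39).
39 divides 1716, so integer solutions exist.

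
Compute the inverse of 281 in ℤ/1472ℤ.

gcd(1472, 281) = 1.
By Bézout, 281·(681) + 1472·(-130) = 1.
So 281·681 ≡ 1 (mod 1472), and 681 mod 1472 = 681.

681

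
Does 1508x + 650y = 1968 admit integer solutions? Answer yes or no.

gcd(1508, 650) = 26  (1508 = 2·650 + 208, 650 = 3·208 + 26, 208 = 8·26).
26 does not divide 1968 (remainder 18), so no integer solutions.

no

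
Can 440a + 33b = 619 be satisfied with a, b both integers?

gcd(440, 33) = 11  (440 = 13·33 + 11, 33 = 3·11).
11 does not divide 619 (remainder 3), so no integer solutions.

no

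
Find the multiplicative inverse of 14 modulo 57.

53

gcd(57, 14):
  57 = 4*14 + 1
  14 = 14*1
so gcd(57, 14) = 1.
Back-substitute for Bézout coefficients:
  1 = 57 - 4*14
  ... = 14*(-4) + 57*(1)
So 14*-4 ≡ 1 (mod 57), and -4 mod 57 = 53.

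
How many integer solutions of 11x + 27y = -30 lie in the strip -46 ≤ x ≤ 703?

gcd(27, 11) = 1.
By Bézout, 11×(5) + 27×(-2) = 1.
Particular solution: (12, -6).
General solution: x = 12 + 27t, y = -6 - 11t for integer t.
-46 ≤ 12 + 27t ≤ 703 gives t ∈ [-2, 25], which is 28 values.

28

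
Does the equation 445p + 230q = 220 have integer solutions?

gcd(445, 230) = 5  (445 = 1×230 + 215, 230 = 1×215 + 15, 215 = 14×15 + 5, 15 = 3×5).
5 divides 220, so integer solutions exist.

yes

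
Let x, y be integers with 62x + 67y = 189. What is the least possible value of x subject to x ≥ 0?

56

gcd(67, 62):
  67 = 1·62 + 5
  62 = 12·5 + 2
  5 = 2·2 + 1
  2 = 2·1
so gcd(67, 62) = 1.
1 divides 189, so solutions exist.
Back-substitute for Bézout coefficients:
  1 = 5 - 2·2
  ... = 62·(-27) + 67·(25)
Scale by 189/1 = 189: (x₀, y₀) = (-5103, 4725).
General solution: x = -5103 + 67t, y = 4725 - 62t for integer t.
x ≥ 0: smallest is -5103 mod 67 = 56 (at t = 77), with y = -49.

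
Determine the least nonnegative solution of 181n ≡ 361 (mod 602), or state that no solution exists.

451

gcd(602, 181):
  602 = 3×181 + 59
  181 = 3×59 + 4
  59 = 14×4 + 3
  4 = 1×3 + 1
  3 = 3×1
so gcd(602, 181) = 1.
1 divides 361, so solutions exist.
Back-substitute for Bézout coefficients:
  1 = 4 - 1×3
  ... = 181×(153) + 602×(-46)
So 181×(153) ≡ 1 (mod 602); multiply by 361: n ≡ 55233 (mod 602).
Smallest nonnegative: n = 55233 mod 602 = 451.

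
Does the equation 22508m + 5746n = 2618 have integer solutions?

yes

gcd(22508, 5746) = 34  (22508 = 3×5746 + 5270, 5746 = 1×5270 + 476, 5270 = 11×476 + 34, 476 = 14×34).
34 divides 2618, so integer solutions exist.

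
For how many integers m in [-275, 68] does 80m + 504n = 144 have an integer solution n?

5

gcd(504, 80):
  504 = 6·80 + 24
  80 = 3·24 + 8
  24 = 3·8
so gcd(504, 80) = 8.
Back-substitute for Bézout coefficients:
  8 = 80 - 3·24
  ... = 80·(19) + 504·(-3)
Scale by 18: particular solution (342, -54); reduce m mod 63: (27, -4).
General solution: m = 27 + 63t, n = -4 - 10t for integer t.
-275 ≤ 27 + 63t ≤ 68 gives t ∈ [-4, 0], which is 5 values.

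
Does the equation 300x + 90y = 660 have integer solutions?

gcd(300, 90):
  300 = 3×90 + 30
  90 = 3×30
so gcd(300, 90) = 30.
30 divides 660, so integer solutions exist.

yes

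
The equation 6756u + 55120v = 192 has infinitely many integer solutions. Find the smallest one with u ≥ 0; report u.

4112

gcd(55120, 6756) = 4.
4 divides 192, so solutions exist.
By Bézout, 6756*(-2211) + 55120*(271) = 4.
Scale by 192/4 = 48: (u₀, v₀) = (-106128, 13008).
General solution: u = -106128 + 13780t, v = 13008 - 1689t for integer t.
u ≥ 0: smallest is -106128 mod 13780 = 4112 (at t = 8), with v = -504.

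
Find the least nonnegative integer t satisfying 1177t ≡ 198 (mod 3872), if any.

gcd(3872, 1177) = 11  (3872 = 3*1177 + 341, 1177 = 3*341 + 154, 341 = 2*154 + 33, 154 = 4*33 + 22, 33 = 1*22 + 11, 22 = 2*11).
11 divides 198, so solutions exist.
Back-substituting, 1177*(-125) + 3872*(38) = 11.
So 1177*(-125) ≡ 11 (mod 3872); multiply by 18: t ≡ -2250 (mod 352).
Smallest nonnegative: t = -2250 mod 352 = 214.

214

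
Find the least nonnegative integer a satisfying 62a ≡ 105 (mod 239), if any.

206

gcd(239, 62) = 1  (239 = 3×62 + 53, 62 = 1×53 + 9, 53 = 5×9 + 8, 9 = 1×8 + 1, 8 = 8×1).
1 divides 105, so solutions exist.
Back-substituting, 62×(27) + 239×(-7) = 1.
So 62×(27) ≡ 1 (mod 239); multiply by 105: a ≡ 2835 (mod 239).
Smallest nonnegative: a = 2835 mod 239 = 206.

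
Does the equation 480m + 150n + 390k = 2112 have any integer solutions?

gcd(480, 150) = 30  (480 = 3*150 + 30, 150 = 5*30).
gcd(30, 390) = 30.
30 does not divide 2112 (remainder 12), so no integer solutions.

no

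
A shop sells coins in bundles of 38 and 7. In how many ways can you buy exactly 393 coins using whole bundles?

1

Need nonnegative integers with 38j + 7k = 393.
gcd(38, 7) = 1, and 38·(-2) + 7·(11) = 1.
So (j₀, k₀) = (-786, 4323); general j = -786 + 7t, k = 4323 - 38t.
j ≥ 0 ⇒ t ≥ 113; k ≥ 0 ⇒ t ≤ 113. That's 1 value of t.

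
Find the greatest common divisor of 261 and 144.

9

gcd(261, 144):
  261 = 1*144 + 117
  144 = 1*117 + 27
  117 = 4*27 + 9
  27 = 3*9
so gcd(261, 144) = 9.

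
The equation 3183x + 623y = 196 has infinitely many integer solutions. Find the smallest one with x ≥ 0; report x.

406

gcd(3183, 623):
  3183 = 5×623 + 68
  623 = 9×68 + 11
  68 = 6×11 + 2
  11 = 5×2 + 1
  2 = 2×1
so gcd(3183, 623) = 1.
1 divides 196, so solutions exist.
Back-substitute for Bézout coefficients:
  1 = 11 - 5×2
  ... = 3183×(-284) + 623×(1451)
Scale by 196/1 = 196: (x₀, y₀) = (-55664, 284396).
General solution: x = -55664 + 623t, y = 284396 - 3183t for integer t.
x ≥ 0: smallest is -55664 mod 623 = 406 (at t = 90), with y = -2074.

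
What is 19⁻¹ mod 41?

13

gcd(41, 19) = 1  (41 = 2×19 + 3, 19 = 6×3 + 1, 3 = 3×1).
Back-substituting, 19×(13) + 41×(-6) = 1.
So 19×13 ≡ 1 (mod 41), and 13 mod 41 = 13.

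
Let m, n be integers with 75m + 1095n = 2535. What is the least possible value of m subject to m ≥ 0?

gcd(1095, 75):
  1095 = 14·75 + 45
  75 = 1·45 + 30
  45 = 1·30 + 15
  30 = 2·15
so gcd(1095, 75) = 15.
15 divides 2535, so solutions exist.
Back-substitute for Bézout coefficients:
  15 = 45 - 1·30
  ... = 75·(-29) + 1095·(2)
Scale by 2535/15 = 169: (m₀, n₀) = (-4901, 338).
General solution: m = -4901 + 73t, n = 338 - 5t for integer t.
m ≥ 0: smallest is -4901 mod 73 = 63 (at t = 68), with n = -2.

63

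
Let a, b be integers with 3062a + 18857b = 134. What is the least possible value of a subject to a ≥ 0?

9213

gcd(18857, 3062) = 1.
1 divides 134, so solutions exist.
By Bézout, 3062*(-2605) + 18857*(423) = 1.
Scale by 134/1 = 134: (a₀, b₀) = (-349070, 56682).
General solution: a = -349070 + 18857t, b = 56682 - 3062t for integer t.
a ≥ 0: smallest is -349070 mod 18857 = 9213 (at t = 19), with b = -1496.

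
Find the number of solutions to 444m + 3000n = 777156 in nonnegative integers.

gcd(3000, 444):
  3000 = 6·444 + 336
  444 = 1·336 + 108
  336 = 3·108 + 12
  108 = 9·12
so gcd(3000, 444) = 12.
Back-substitute for Bézout coefficients:
  12 = 336 - 3·108
  ... = 444·(-27) + 3000·(4)
Scale by 64763: one solution is (-1748601, 259052). Reduce m mod 250: (149, 237).
General: m = 149 + 250t, n = 237 - 37t.
m ≥ 0 ⇒ t ≥ 0; n ≥ 0 ⇒ t ≤ 6. So t ∈ [0, 6]: 7 solutions.

7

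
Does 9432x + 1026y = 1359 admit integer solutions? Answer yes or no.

gcd(9432, 1026) = 18.
18 does not divide 1359 (remainder 9), so no integer solutions.

no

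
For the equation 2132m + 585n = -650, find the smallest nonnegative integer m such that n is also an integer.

gcd(2132, 585) = 13  (2132 = 3×585 + 377, 585 = 1×377 + 208, 377 = 1×208 + 169, 208 = 1×169 + 39, 169 = 4×39 + 13, 39 = 3×13).
13 divides -650, so solutions exist.
Back-substituting, 2132×(14) + 585×(-51) = 13.
Scale by -650/13 = -50: (m₀, n₀) = (-700, 2550).
General solution: m = -700 + 45t, n = 2550 - 164t for integer t.
m ≥ 0: smallest is -700 mod 45 = 20 (at t = 16), with n = -74.

20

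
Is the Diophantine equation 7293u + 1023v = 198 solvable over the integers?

gcd(7293, 1023) = 33  (7293 = 7·1023 + 132, 1023 = 7·132 + 99, 132 = 1·99 + 33, 99 = 3·33).
33 divides 198, so integer solutions exist.

yes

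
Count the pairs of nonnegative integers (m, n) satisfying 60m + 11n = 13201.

20

gcd(60, 11):
  60 = 5·11 + 5
  11 = 2·5 + 1
  5 = 5·1
so gcd(60, 11) = 1.
Back-substitute for Bézout coefficients:
  1 = 11 - 2·5
  ... = 60·(-2) + 11·(11)
Scale by 13201: one solution is (-26402, 145211). Reduce m mod 11: (9, 1151).
General: m = 9 + 11t, n = 1151 - 60t.
m ≥ 0 ⇒ t ≥ 0; n ≥ 0 ⇒ t ≤ 19. So t ∈ [0, 19]: 20 solutions.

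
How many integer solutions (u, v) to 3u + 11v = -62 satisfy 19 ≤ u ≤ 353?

gcd(11, 3) = 1.
By Bézout, 3*(4) + 11*(-1) = 1.
Particular solution: (5, -7).
General solution: u = 5 + 11t, v = -7 - 3t for integer t.
19 ≤ 5 + 11t ≤ 353 gives t ∈ [2, 31], which is 30 values.

30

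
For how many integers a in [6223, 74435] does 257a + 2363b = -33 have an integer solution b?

28

gcd(2363, 257) = 1  (2363 = 9×257 + 50, 257 = 5×50 + 7, 50 = 7×7 + 1, 7 = 7×1).
Back-substituting, 257×(-331) + 2363×(36) = 1.
Scale by -33: particular solution (10923, -1188); reduce a mod 2363: (1471, -160).
General solution: a = 1471 + 2363t, b = -160 - 257t for integer t.
6223 ≤ 1471 + 2363t ≤ 74435 gives t ∈ [3, 30], which is 28 values.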